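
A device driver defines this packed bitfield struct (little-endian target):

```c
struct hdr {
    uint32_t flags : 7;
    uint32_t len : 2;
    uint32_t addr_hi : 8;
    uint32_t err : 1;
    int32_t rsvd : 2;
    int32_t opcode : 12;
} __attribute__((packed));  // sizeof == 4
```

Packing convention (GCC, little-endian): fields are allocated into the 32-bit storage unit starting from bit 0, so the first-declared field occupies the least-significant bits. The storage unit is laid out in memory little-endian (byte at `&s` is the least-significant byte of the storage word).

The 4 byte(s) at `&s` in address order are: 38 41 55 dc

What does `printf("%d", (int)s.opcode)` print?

[0]=0x38 [1]=0x41 [2]=0x55 [3]=0xdc (little-endian) → word 0xdc554138
flags:7 @ bit 0 → (0xdc554138>>0)&0x7f = 0x38
len:2 @ bit 7 → (0xdc554138>>7)&0x3 = 0x2
addr_hi:8 @ bit 9 → (0xdc554138>>9)&0xff = 0xa0
err:1 @ bit 17 → (0xdc554138>>17)&0x1 = 0x0
rsvd:2 @ bit 18 → (0xdc554138>>18)&0x3 = 0x1
opcode:12 @ bit 20 → (0xdc554138>>20)&0xfff = 0xdc5  ←
opcode signed 12b, MSB=1: 3525 - 4096 = -571

-571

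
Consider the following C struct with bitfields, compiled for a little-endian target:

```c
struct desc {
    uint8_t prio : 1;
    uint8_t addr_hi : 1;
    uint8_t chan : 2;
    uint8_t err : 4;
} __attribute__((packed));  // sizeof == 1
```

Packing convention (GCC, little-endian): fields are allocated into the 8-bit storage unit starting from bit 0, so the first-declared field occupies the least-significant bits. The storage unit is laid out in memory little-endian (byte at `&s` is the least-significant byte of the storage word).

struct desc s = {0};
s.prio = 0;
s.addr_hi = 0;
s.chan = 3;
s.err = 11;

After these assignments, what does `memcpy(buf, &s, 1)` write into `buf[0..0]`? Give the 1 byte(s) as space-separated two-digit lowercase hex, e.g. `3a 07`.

bc

prio (1b) val=0 bits=0x0 at bit 0: 0x00
addr_hi (1b) val=0 bits=0x0 at bit 1: 0x00
chan (2b) val=3 bits=0x3 at bit 2: 0x0c
err (4b) val=11 bits=0xb at bit 4: 0xbc
word = 0xbc → little-endian bytes:
  [0]=0xbc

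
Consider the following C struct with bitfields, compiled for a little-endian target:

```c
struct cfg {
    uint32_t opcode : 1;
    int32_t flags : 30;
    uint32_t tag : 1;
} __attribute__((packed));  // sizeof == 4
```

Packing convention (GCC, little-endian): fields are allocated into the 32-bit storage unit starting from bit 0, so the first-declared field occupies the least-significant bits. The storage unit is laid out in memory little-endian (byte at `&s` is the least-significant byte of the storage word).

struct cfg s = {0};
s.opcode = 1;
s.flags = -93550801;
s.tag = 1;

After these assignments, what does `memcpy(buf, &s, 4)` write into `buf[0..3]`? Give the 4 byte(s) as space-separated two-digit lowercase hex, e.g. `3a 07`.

5f 0e d9 f4

[0+:1] opcode=1 & 0x1 = 0x1; word=0x00000001
[1+:30] flags=-93550801 & 0x3fffffff = 0x3a6c872f; word=0x74d90e5f
[31+:1] tag=1 & 0x1 = 0x1; word=0xf4d90e5f
word = 0xf4d90e5f → little-endian bytes:
  [0]=0x5f  [1]=0x0e  [2]=0xd9  [3]=0xf4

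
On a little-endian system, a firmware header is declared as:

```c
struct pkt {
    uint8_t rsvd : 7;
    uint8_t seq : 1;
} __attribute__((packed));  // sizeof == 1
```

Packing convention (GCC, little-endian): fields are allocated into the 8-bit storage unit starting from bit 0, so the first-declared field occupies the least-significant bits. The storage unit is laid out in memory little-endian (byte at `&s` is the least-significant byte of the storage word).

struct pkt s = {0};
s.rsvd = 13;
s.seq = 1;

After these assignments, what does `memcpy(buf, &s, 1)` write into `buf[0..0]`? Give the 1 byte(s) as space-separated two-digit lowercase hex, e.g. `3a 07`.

rsvd (7b) val=13 bits=0xd at bit 0: 0x0d
seq (1b) val=1 bits=0x1 at bit 7: 0x8d
word = 0x8d → little-endian bytes:
  [0]=0x8d

8d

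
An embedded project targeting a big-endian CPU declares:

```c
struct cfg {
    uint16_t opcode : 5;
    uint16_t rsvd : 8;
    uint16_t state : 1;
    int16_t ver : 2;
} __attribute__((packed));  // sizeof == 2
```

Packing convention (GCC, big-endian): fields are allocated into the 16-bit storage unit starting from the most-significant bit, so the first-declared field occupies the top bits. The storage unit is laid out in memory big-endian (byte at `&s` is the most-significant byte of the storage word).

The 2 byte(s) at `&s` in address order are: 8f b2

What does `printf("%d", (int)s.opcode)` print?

[0]=0x8f [1]=0xb2 (big-endian) → word 0x8fb2
opcode:5 @ bit 11 → (0x8fb2>>11)&0x1f = 0x11  ←
rsvd:8 @ bit 3 → (0x8fb2>>3)&0xff = 0xf6
state:1 @ bit 2 → (0x8fb2>>2)&0x1 = 0x0
ver:2 @ bit 0 → (0x8fb2>>0)&0x3 = 0x2

17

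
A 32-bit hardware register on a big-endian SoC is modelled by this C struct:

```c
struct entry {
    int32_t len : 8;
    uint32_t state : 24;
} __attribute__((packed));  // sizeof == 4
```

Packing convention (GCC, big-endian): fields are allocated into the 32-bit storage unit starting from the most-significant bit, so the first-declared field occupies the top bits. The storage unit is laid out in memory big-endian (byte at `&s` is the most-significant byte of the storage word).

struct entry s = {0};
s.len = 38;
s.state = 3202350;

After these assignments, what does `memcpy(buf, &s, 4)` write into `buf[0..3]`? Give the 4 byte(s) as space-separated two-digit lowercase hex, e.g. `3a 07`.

len:8 = 38 → 0x26 << 24 → word 0x26000000
state:24 = 3202350 → 0x30dd2e << 0 → word 0x2630dd2e
word = 0x2630dd2e → big-endian bytes:
  [0]=0x26  [1]=0x30  [2]=0xdd  [3]=0x2e

26 30 dd 2e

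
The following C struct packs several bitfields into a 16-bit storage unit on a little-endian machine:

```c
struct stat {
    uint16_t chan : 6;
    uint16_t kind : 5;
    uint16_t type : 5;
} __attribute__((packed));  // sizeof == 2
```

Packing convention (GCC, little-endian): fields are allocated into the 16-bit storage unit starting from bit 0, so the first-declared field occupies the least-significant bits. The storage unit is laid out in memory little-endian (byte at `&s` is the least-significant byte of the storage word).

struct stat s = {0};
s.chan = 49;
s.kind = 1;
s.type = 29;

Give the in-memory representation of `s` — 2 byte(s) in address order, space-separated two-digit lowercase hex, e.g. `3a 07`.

71 e8

[0+:6] chan=49 & 0x3f = 0x31; word=0x0031
[6+:5] kind=1 & 0x1f = 0x1; word=0x0071
[11+:5] type=29 & 0x1f = 0x1d; word=0xe871
word = 0xe871 → little-endian bytes:
  [0]=0x71  [1]=0xe8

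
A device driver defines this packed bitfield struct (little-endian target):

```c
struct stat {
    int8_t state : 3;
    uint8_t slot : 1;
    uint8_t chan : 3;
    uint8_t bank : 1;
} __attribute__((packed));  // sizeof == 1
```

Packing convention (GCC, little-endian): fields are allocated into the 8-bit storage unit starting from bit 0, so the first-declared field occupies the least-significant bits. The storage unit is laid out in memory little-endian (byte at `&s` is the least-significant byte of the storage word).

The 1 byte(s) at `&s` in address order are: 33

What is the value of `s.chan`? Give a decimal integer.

[0]=0x33 (little-endian) → word 0x33
state [0+:3] = (word>>0) & 0x7 = 3
slot [3+:1] = (word>>3) & 0x1 = 0
chan [4+:3] = (word>>4) & 0x7 = 3  ←
bank [7+:1] = (word>>7) & 0x1 = 0

3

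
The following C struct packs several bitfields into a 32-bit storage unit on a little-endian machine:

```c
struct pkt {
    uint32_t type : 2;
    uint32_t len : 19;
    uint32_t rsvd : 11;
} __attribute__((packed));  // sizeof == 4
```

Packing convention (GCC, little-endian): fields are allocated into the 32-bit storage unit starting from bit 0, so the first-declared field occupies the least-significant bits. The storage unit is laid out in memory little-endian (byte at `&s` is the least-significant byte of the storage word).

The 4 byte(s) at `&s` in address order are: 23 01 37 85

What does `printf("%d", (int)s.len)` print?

376904

[0]=0x23 [1]=0x01 [2]=0x37 [3]=0x85 (little-endian) → word 0x85370123
type [0+:2] = (word>>0) & 0x3 = 3
len [2+:19] = (word>>2) & 0x7ffff = 376904  ←
rsvd [21+:11] = (word>>21) & 0x7ff = 1065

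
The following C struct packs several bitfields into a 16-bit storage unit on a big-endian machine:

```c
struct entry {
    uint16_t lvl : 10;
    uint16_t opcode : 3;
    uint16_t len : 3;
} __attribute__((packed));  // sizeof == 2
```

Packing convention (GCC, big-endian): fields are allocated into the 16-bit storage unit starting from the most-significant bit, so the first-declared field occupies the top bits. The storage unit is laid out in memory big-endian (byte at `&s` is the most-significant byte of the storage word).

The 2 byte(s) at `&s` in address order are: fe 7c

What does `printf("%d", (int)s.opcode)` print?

[0]=0xfe [1]=0x7c (big-endian) → word 0xfe7c
lvl:10 @ bit 6 → (0xfe7c>>6)&0x3ff = 0x3f9
opcode:3 @ bit 3 → (0xfe7c>>3)&0x7 = 0x7  ←
len:3 @ bit 0 → (0xfe7c>>0)&0x7 = 0x4

7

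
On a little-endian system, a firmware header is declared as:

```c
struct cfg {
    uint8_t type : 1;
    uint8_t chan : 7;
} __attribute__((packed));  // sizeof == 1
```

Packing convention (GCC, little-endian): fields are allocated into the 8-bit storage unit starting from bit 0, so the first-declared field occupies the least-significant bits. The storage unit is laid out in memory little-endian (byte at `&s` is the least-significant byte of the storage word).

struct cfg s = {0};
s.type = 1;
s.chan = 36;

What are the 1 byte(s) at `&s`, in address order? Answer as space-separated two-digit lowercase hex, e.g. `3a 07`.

[0+:1] type=1 & 0x1 = 0x1; word=0x01
[1+:7] chan=36 & 0x7f = 0x24; word=0x49
word = 0x49 → little-endian bytes:
  [0]=0x49

49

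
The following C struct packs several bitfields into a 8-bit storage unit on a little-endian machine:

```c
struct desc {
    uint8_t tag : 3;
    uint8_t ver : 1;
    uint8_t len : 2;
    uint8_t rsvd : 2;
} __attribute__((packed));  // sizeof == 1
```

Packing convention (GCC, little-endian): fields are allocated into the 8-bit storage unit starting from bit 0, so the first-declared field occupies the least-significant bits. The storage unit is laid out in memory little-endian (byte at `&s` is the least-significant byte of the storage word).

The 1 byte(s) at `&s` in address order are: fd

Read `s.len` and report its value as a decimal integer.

3

[0]=0xfd (little-endian) → word 0xfd
tag [0+:3] = (word>>0) & 0x7 = 5
ver [3+:1] = (word>>3) & 0x1 = 1
len [4+:2] = (word>>4) & 0x3 = 3  ←
rsvd [6+:2] = (word>>6) & 0x3 = 3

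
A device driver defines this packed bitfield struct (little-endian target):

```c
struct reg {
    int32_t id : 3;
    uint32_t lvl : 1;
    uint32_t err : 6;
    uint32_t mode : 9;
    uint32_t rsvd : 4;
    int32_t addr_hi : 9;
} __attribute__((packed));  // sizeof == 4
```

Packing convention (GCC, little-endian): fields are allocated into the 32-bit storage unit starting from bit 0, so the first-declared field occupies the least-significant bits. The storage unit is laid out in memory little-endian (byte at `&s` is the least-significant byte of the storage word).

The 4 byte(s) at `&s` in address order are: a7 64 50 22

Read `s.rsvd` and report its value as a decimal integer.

10

[0]=0xa7 [1]=0x64 [2]=0x50 [3]=0x22 (little-endian) → word 0x225064a7
id:3 @ bit 0 → (0x225064a7>>0)&0x7 = 0x7
lvl:1 @ bit 3 → (0x225064a7>>3)&0x1 = 0x0
err:6 @ bit 4 → (0x225064a7>>4)&0x3f = 0xa
mode:9 @ bit 10 → (0x225064a7>>10)&0x1ff = 0x19
rsvd:4 @ bit 19 → (0x225064a7>>19)&0xf = 0xa  ←
addr_hi:9 @ bit 23 → (0x225064a7>>23)&0x1ff = 0x44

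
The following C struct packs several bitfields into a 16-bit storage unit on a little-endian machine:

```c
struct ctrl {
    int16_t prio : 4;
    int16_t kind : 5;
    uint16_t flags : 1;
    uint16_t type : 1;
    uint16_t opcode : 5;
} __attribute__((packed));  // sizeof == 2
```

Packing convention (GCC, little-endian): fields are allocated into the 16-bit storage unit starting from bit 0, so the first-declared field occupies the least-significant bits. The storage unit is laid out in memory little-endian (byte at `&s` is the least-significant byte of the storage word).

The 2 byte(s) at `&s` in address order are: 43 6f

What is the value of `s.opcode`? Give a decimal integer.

13

[0]=0x43 [1]=0x6f (little-endian) → word 0x6f43
prio [0+:4] = (word>>0) & 0xf = 3
kind [4+:5] = (word>>4) & 0x1f = 20
flags [9+:1] = (word>>9) & 0x1 = 1
type [10+:1] = (word>>10) & 0x1 = 1
opcode [11+:5] = (word>>11) & 0x1f = 13  ←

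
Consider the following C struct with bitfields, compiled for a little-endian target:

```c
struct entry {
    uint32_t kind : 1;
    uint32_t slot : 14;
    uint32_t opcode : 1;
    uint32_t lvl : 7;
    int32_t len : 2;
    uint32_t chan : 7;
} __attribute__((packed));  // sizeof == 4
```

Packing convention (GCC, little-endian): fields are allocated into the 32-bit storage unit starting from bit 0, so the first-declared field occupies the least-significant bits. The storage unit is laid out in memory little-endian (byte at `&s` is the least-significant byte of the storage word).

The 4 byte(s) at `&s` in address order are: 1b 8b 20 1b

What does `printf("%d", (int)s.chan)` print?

[0]=0x1b [1]=0x8b [2]=0x20 [3]=0x1b (little-endian) → word 0x1b208b1b
kind [0+:1] = (word>>0) & 0x1 = 1
slot [1+:14] = (word>>1) & 0x3fff = 1421
opcode [15+:1] = (word>>15) & 0x1 = 1
lvl [16+:7] = (word>>16) & 0x7f = 32
len [23+:2] = (word>>23) & 0x3 = 2
chan [25+:7] = (word>>25) & 0x7f = 13  ←

13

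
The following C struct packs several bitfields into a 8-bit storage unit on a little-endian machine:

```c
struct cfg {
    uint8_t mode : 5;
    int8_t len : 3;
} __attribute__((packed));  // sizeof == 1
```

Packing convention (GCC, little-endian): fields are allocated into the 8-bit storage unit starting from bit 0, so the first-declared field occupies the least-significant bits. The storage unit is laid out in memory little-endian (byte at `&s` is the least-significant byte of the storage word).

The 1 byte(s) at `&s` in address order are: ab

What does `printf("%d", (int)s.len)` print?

[0]=0xab (little-endian) → word 0xab
mode [0+:5] = (word>>0) & 0x1f = 11
len [5+:3] = (word>>5) & 0x7 = 5  ←
len signed 3b, MSB=1: 5 - 8 = -3

-3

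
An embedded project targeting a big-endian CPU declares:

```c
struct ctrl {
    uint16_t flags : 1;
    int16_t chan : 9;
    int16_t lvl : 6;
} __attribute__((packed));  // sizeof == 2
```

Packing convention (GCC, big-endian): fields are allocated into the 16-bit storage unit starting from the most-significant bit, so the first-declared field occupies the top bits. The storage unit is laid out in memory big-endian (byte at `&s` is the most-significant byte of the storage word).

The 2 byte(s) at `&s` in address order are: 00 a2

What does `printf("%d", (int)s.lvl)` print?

[0]=0x00 [1]=0xa2 (big-endian) → word 0x00a2
flags [15+:1] = (word>>15) & 0x1 = 0
chan [6+:9] = (word>>6) & 0x1ff = 2
lvl [0+:6] = (word>>0) & 0x3f = 34  ←
lvl signed 6b, MSB=1: 34 - 64 = -30

-30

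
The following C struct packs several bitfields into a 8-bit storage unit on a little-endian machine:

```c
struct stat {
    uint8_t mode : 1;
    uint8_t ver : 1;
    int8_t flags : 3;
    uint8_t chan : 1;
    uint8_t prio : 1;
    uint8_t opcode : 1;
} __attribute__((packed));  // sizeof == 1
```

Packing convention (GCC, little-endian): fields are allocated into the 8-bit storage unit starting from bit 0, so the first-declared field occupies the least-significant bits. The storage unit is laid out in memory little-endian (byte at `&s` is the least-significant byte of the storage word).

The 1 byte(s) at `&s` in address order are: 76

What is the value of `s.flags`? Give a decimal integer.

[0]=0x76 (little-endian) → word 0x76
mode [0+:1] = (word>>0) & 0x1 = 0
ver [1+:1] = (word>>1) & 0x1 = 1
flags [2+:3] = (word>>2) & 0x7 = 5  ←
chan [5+:1] = (word>>5) & 0x1 = 1
prio [6+:1] = (word>>6) & 0x1 = 1
opcode [7+:1] = (word>>7) & 0x1 = 0
flags signed 3b, MSB=1: 5 - 8 = -3

-3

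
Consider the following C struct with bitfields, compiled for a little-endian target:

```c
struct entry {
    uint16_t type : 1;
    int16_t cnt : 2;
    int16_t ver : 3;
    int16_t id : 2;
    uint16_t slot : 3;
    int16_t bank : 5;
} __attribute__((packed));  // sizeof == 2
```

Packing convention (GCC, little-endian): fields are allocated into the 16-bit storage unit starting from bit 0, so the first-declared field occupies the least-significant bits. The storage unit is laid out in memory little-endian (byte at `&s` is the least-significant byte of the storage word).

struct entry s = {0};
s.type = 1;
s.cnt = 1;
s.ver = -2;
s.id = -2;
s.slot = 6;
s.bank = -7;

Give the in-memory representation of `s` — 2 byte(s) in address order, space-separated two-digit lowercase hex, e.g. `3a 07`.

[0+:1] type=1 & 0x1 = 0x1; word=0x0001
[1+:2] cnt=1 & 0x3 = 0x1; word=0x0003
[3+:3] ver=-2 & 0x7 = 0x6; word=0x0033
[6+:2] id=-2 & 0x3 = 0x2; word=0x00b3
[8+:3] slot=6 & 0x7 = 0x6; word=0x06b3
[11+:5] bank=-7 & 0x1f = 0x19; word=0xceb3
word = 0xceb3 → little-endian bytes:
  [0]=0xb3  [1]=0xce

b3 ce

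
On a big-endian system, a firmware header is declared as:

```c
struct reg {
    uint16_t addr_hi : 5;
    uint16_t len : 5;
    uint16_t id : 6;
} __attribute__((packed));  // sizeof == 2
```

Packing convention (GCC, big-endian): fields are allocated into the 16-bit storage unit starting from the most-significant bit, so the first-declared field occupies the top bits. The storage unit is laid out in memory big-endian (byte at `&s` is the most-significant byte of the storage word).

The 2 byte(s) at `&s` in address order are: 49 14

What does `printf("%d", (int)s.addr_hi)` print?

[0]=0x49 [1]=0x14 (big-endian) → word 0x4914
addr_hi:5 @ bit 11 → (0x4914>>11)&0x1f = 0x9  ←
len:5 @ bit 6 → (0x4914>>6)&0x1f = 0x4
id:6 @ bit 0 → (0x4914>>0)&0x3f = 0x14

9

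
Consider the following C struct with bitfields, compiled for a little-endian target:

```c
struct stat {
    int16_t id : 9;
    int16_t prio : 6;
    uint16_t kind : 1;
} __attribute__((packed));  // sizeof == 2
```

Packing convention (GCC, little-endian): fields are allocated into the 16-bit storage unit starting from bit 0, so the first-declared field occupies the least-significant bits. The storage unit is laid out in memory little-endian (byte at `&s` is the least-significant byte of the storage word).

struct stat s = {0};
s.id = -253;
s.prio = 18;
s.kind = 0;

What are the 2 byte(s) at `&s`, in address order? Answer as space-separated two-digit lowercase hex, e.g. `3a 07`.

[0+:9] id=-253 & 0x1ff = 0x103; word=0x0103
[9+:6] prio=18 & 0x3f = 0x12; word=0x2503
[15+:1] kind=0 & 0x1 = 0x0; word=0x2503
word = 0x2503 → little-endian bytes:
  [0]=0x03  [1]=0x25

03 25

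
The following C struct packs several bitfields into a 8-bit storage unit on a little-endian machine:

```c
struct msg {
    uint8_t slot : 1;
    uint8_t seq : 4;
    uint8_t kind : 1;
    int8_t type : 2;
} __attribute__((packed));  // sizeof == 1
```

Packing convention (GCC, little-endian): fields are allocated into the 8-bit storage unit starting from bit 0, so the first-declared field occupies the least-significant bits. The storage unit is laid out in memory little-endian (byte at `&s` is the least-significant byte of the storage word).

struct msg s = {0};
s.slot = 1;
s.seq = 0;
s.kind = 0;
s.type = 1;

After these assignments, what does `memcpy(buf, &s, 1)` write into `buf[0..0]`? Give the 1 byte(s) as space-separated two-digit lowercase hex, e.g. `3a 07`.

41

[0+:1] slot=1 & 0x1 = 0x1; word=0x01
[1+:4] seq=0 & 0xf = 0x0; word=0x01
[5+:1] kind=0 & 0x1 = 0x0; word=0x01
[6+:2] type=1 & 0x3 = 0x1; word=0x41
word = 0x41 → little-endian bytes:
  [0]=0x41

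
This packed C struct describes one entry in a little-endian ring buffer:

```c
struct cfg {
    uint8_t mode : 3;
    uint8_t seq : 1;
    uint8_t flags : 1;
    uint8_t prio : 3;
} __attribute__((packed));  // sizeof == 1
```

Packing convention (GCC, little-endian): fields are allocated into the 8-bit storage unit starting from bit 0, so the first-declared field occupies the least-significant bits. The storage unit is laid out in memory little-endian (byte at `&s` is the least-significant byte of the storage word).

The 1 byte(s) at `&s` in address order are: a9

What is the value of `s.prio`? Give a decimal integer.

5

[0]=0xa9 (little-endian) → word 0xa9
mode [0+:3] = (word>>0) & 0x7 = 1
seq [3+:1] = (word>>3) & 0x1 = 1
flags [4+:1] = (word>>4) & 0x1 = 0
prio [5+:3] = (word>>5) & 0x7 = 5  ←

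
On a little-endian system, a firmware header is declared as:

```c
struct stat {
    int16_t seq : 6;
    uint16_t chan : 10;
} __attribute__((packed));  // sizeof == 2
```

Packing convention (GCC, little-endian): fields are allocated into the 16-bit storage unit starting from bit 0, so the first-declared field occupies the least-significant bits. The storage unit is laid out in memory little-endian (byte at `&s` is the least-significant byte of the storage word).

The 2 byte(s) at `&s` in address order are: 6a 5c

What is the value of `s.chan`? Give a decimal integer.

369

[0]=0x6a [1]=0x5c (little-endian) → word 0x5c6a
seq:6 @ bit 0 → (0x5c6a>>0)&0x3f = 0x2a
chan:10 @ bit 6 → (0x5c6a>>6)&0x3ff = 0x171  ←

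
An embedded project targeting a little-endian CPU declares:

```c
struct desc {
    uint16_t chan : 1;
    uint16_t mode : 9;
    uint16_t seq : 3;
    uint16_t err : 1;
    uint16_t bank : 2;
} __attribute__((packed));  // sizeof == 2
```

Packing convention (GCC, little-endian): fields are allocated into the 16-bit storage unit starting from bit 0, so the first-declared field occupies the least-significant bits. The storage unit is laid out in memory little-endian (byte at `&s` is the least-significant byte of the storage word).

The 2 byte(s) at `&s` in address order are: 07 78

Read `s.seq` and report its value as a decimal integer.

[0]=0x07 [1]=0x78 (little-endian) → word 0x7807
chan:1 @ bit 0 → (0x7807>>0)&0x1 = 0x1
mode:9 @ bit 1 → (0x7807>>1)&0x1ff = 0x3
seq:3 @ bit 10 → (0x7807>>10)&0x7 = 0x6  ←
err:1 @ bit 13 → (0x7807>>13)&0x1 = 0x1
bank:2 @ bit 14 → (0x7807>>14)&0x3 = 0x1

6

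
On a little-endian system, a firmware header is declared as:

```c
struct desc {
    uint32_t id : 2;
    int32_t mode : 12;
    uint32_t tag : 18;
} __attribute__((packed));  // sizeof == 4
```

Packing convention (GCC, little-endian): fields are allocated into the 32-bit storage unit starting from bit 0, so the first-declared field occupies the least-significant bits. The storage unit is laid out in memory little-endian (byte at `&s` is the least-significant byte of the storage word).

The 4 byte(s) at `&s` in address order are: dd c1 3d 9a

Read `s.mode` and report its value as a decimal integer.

[0]=0xdd [1]=0xc1 [2]=0x3d [3]=0x9a (little-endian) → word 0x9a3dc1dd
id:2 @ bit 0 → (0x9a3dc1dd>>0)&0x3 = 0x1
mode:12 @ bit 2 → (0x9a3dc1dd>>2)&0xfff = 0x77  ←
tag:18 @ bit 14 → (0x9a3dc1dd>>14)&0x3ffff = 0x268f7
mode signed 12b, MSB=0: value = 119

119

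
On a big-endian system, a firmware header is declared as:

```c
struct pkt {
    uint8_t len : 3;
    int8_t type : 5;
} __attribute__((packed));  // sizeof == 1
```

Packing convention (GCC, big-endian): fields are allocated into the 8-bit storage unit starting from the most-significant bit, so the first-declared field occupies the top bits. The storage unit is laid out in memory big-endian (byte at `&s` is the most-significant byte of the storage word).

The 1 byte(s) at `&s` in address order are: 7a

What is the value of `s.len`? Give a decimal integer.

3

[0]=0x7a (big-endian) → word 0x7a
len:3 @ bit 5 → (0x7a>>5)&0x7 = 0x3  ←
type:5 @ bit 0 → (0x7a>>0)&0x1f = 0x1a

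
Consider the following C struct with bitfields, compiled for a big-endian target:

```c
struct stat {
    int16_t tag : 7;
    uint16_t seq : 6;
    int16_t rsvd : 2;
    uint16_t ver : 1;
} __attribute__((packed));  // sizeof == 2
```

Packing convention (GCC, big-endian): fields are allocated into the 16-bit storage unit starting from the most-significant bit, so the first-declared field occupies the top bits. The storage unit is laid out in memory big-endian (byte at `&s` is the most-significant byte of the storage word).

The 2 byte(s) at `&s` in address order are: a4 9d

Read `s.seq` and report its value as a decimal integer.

[0]=0xa4 [1]=0x9d (big-endian) → word 0xa49d
tag [9+:7] = (word>>9) & 0x7f = 82
seq [3+:6] = (word>>3) & 0x3f = 19  ←
rsvd [1+:2] = (word>>1) & 0x3 = 2
ver [0+:1] = (word>>0) & 0x1 = 1

19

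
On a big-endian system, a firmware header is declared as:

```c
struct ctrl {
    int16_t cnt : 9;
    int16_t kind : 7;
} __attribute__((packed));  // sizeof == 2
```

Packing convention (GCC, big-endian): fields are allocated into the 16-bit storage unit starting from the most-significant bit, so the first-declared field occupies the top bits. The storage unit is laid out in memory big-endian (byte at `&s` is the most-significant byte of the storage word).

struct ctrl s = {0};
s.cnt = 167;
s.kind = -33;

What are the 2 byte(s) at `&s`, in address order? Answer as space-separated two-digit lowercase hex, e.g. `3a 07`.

cnt:9 = 167 → 0xa7 << 7 → word 0x5380
kind:7 = -33 → 0x5f << 0 → word 0x53df
word = 0x53df → big-endian bytes:
  [0]=0x53  [1]=0xdf

53 df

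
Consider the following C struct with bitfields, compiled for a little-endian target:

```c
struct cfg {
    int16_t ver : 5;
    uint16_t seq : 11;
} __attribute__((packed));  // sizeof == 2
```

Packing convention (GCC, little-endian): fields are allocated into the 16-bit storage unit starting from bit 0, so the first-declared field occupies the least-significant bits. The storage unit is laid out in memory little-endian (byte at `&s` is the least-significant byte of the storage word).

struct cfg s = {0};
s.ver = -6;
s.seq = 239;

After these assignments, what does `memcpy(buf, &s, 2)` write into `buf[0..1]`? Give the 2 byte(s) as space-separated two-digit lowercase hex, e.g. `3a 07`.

[0+:5] ver=-6 & 0x1f = 0x1a; word=0x001a
[5+:11] seq=239 & 0x7ff = 0xef; word=0x1dfa
word = 0x1dfa → little-endian bytes:
  [0]=0xfa  [1]=0x1d

fa 1d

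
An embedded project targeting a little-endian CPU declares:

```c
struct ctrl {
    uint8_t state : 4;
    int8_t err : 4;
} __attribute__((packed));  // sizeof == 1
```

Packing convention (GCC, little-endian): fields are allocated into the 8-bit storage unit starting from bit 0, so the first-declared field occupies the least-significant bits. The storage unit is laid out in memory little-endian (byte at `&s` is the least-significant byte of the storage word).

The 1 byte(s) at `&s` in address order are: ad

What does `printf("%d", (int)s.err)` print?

[0]=0xad (little-endian) → word 0xad
state [0+:4] = (word>>0) & 0xf = 13
err [4+:4] = (word>>4) & 0xf = 10  ←
err signed 4b, MSB=1: 10 - 16 = -6

-6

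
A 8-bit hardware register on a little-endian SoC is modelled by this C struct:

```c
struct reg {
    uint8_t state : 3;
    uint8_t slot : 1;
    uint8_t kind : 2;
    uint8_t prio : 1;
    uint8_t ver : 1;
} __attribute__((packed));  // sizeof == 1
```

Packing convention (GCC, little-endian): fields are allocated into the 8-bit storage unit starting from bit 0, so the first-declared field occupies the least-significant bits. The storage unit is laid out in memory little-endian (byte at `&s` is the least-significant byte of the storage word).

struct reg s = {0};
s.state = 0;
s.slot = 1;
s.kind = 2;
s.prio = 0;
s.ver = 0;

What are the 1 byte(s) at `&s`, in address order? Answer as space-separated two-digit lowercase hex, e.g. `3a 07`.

[0+:3] state=0 & 0x7 = 0x0; word=0x00
[3+:1] slot=1 & 0x1 = 0x1; word=0x08
[4+:2] kind=2 & 0x3 = 0x2; word=0x28
[6+:1] prio=0 & 0x1 = 0x0; word=0x28
[7+:1] ver=0 & 0x1 = 0x0; word=0x28
word = 0x28 → little-endian bytes:
  [0]=0x28

28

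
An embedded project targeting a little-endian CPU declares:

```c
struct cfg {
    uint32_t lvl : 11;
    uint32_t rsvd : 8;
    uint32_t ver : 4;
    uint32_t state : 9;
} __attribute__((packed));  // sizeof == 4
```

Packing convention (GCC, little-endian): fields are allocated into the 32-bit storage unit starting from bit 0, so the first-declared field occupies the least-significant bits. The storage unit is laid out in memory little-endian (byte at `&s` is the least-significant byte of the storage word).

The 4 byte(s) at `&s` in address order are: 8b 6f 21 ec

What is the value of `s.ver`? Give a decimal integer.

4

[0]=0x8b [1]=0x6f [2]=0x21 [3]=0xec (little-endian) → word 0xec216f8b
lvl [0+:11] = (word>>0) & 0x7ff = 1931
rsvd [11+:8] = (word>>11) & 0xff = 45
ver [19+:4] = (word>>19) & 0xf = 4  ←
state [23+:9] = (word>>23) & 0x1ff = 472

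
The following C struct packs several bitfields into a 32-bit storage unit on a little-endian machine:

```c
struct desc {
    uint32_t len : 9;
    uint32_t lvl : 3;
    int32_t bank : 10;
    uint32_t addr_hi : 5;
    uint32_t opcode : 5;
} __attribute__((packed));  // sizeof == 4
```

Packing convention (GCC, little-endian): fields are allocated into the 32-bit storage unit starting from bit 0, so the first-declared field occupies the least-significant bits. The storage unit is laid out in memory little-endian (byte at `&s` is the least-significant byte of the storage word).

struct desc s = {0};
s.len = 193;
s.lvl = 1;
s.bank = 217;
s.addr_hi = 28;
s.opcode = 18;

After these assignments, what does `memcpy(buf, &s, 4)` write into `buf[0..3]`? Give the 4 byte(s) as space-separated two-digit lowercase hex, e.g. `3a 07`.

c1 92 0d 97

len:9 = 193 → 0xc1 << 0 → word 0x000000c1
lvl:3 = 1 → 0x1 << 9 → word 0x000002c1
bank:10 = 217 → 0xd9 << 12 → word 0x000d92c1
addr_hi:5 = 28 → 0x1c << 22 → word 0x070d92c1
opcode:5 = 18 → 0x12 << 27 → word 0x970d92c1
word = 0x970d92c1 → little-endian bytes:
  [0]=0xc1  [1]=0x92  [2]=0x0d  [3]=0x97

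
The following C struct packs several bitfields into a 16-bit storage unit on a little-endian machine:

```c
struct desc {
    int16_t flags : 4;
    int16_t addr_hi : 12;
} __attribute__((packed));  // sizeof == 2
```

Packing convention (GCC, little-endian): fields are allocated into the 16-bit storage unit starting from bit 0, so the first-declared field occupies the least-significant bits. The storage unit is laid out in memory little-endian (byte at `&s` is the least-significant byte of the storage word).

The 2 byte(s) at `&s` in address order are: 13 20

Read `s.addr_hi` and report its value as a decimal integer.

[0]=0x13 [1]=0x20 (little-endian) → word 0x2013
flags:4 @ bit 0 → (0x2013>>0)&0xf = 0x3
addr_hi:12 @ bit 4 → (0x2013>>4)&0xfff = 0x201  ←
addr_hi signed 12b, MSB=0: value = 513

513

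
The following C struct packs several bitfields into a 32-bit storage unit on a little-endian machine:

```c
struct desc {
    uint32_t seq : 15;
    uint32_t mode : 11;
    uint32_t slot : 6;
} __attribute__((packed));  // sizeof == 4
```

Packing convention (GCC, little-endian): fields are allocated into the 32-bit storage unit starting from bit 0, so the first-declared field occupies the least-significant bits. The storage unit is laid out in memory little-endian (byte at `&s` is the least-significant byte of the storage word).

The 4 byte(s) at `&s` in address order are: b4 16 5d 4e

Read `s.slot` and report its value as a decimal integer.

[0]=0xb4 [1]=0x16 [2]=0x5d [3]=0x4e (little-endian) → word 0x4e5d16b4
seq:15 @ bit 0 → (0x4e5d16b4>>0)&0x7fff = 0x16b4
mode:11 @ bit 15 → (0x4e5d16b4>>15)&0x7ff = 0x4ba
slot:6 @ bit 26 → (0x4e5d16b4>>26)&0x3f = 0x13  ←

19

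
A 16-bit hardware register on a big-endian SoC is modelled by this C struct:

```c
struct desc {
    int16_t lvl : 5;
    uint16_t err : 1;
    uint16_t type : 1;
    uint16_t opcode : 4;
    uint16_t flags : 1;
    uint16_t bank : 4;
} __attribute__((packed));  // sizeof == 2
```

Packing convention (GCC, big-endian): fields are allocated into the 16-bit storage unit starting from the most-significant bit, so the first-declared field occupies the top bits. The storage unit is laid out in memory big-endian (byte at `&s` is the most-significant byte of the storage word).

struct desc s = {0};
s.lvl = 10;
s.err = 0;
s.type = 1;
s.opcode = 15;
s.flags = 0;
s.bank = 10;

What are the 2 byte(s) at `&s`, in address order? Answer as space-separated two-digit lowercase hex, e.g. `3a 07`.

lvl:5 = 10 → 0xa << 11 → word 0x5000
err:1 = 0 → 0x0 << 10 → word 0x5000
type:1 = 1 → 0x1 << 9 → word 0x5200
opcode:4 = 15 → 0xf << 5 → word 0x53e0
flags:1 = 0 → 0x0 << 4 → word 0x53e0
bank:4 = 10 → 0xa << 0 → word 0x53ea
word = 0x53ea → big-endian bytes:
  [0]=0x53  [1]=0xea

53 ea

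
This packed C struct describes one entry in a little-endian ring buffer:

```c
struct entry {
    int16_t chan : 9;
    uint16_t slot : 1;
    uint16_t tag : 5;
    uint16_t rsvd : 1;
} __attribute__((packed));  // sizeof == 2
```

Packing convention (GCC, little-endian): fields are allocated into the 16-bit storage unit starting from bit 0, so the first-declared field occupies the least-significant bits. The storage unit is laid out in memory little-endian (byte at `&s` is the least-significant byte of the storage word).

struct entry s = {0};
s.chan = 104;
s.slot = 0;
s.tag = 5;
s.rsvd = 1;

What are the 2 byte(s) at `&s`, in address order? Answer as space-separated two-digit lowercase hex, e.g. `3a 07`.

[0+:9] chan=104 & 0x1ff = 0x68; word=0x0068
[9+:1] slot=0 & 0x1 = 0x0; word=0x0068
[10+:5] tag=5 & 0x1f = 0x5; word=0x1468
[15+:1] rsvd=1 & 0x1 = 0x1; word=0x9468
word = 0x9468 → little-endian bytes:
  [0]=0x68  [1]=0x94

68 94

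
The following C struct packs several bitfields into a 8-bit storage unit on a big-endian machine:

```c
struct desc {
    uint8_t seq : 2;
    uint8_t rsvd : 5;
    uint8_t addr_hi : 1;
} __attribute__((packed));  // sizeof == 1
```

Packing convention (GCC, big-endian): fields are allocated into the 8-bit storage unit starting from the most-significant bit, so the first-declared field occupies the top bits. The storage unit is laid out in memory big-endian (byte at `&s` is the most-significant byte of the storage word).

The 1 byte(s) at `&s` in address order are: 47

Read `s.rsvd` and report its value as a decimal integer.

3

[0]=0x47 (big-endian) → word 0x47
seq:2 @ bit 6 → (0x47>>6)&0x3 = 0x1
rsvd:5 @ bit 1 → (0x47>>1)&0x1f = 0x3  ←
addr_hi:1 @ bit 0 → (0x47>>0)&0x1 = 0x1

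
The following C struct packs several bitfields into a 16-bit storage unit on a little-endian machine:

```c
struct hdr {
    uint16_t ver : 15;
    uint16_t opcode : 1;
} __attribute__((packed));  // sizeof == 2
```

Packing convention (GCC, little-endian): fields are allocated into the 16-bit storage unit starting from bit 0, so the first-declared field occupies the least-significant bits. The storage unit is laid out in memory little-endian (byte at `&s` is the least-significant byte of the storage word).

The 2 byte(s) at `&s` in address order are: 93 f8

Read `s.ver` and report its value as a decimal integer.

30867

[0]=0x93 [1]=0xf8 (little-endian) → word 0xf893
ver [0+:15] = (word>>0) & 0x7fff = 30867  ←
opcode [15+:1] = (word>>15) & 0x1 = 1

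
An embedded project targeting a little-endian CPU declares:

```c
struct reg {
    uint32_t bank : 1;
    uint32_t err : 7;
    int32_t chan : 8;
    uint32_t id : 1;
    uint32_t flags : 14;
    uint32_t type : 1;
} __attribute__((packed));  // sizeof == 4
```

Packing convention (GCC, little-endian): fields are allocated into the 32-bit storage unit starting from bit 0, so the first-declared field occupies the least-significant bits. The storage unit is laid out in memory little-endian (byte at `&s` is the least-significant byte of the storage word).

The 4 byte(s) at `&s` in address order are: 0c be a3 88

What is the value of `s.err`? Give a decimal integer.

6

[0]=0x0c [1]=0xbe [2]=0xa3 [3]=0x88 (little-endian) → word 0x88a3be0c
bank [0+:1] = (word>>0) & 0x1 = 0
err [1+:7] = (word>>1) & 0x7f = 6  ←
chan [8+:8] = (word>>8) & 0xff = 190
id [16+:1] = (word>>16) & 0x1 = 1
flags [17+:14] = (word>>17) & 0x3fff = 1105
type [31+:1] = (word>>31) & 0x1 = 1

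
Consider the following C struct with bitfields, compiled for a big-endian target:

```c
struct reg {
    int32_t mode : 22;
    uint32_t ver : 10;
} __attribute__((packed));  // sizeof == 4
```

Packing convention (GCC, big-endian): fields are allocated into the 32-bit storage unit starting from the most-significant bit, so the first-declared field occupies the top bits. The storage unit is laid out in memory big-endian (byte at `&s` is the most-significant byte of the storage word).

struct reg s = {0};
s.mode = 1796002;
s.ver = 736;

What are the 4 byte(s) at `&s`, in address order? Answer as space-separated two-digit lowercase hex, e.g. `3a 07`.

mode:22 = 1796002 → 0x1b67a2 << 10 → word 0x6d9e8800
ver:10 = 736 → 0x2e0 << 0 → word 0x6d9e8ae0
word = 0x6d9e8ae0 → big-endian bytes:
  [0]=0x6d  [1]=0x9e  [2]=0x8a  [3]=0xe0

6d 9e 8a e0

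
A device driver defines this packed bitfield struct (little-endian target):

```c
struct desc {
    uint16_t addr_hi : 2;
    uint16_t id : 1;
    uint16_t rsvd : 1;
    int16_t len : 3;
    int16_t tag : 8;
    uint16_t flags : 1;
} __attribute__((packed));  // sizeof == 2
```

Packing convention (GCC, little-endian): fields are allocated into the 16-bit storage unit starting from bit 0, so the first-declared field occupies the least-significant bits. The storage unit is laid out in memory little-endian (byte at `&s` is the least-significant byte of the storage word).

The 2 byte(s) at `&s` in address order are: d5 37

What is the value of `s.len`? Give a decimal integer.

-3

[0]=0xd5 [1]=0x37 (little-endian) → word 0x37d5
addr_hi:2 @ bit 0 → (0x37d5>>0)&0x3 = 0x1
id:1 @ bit 2 → (0x37d5>>2)&0x1 = 0x1
rsvd:1 @ bit 3 → (0x37d5>>3)&0x1 = 0x0
len:3 @ bit 4 → (0x37d5>>4)&0x7 = 0x5  ←
tag:8 @ bit 7 → (0x37d5>>7)&0xff = 0x6f
flags:1 @ bit 15 → (0x37d5>>15)&0x1 = 0x0
len signed 3b, MSB=1: 5 - 8 = -3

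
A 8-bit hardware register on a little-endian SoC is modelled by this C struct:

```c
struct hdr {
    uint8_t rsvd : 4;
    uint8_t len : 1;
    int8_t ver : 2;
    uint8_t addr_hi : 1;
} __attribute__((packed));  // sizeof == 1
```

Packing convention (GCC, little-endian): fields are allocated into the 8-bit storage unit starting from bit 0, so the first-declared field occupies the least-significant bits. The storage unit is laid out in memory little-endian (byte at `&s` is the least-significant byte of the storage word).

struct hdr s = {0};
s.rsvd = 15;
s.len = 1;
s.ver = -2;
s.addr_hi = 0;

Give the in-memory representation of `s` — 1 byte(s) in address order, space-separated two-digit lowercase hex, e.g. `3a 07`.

5f

rsvd:4 = 15 → 0xf << 0 → word 0x0f
len:1 = 1 → 0x1 << 4 → word 0x1f
ver:2 = -2 → 0x2 << 5 → word 0x5f
addr_hi:1 = 0 → 0x0 << 7 → word 0x5f
word = 0x5f → little-endian bytes:
  [0]=0x5f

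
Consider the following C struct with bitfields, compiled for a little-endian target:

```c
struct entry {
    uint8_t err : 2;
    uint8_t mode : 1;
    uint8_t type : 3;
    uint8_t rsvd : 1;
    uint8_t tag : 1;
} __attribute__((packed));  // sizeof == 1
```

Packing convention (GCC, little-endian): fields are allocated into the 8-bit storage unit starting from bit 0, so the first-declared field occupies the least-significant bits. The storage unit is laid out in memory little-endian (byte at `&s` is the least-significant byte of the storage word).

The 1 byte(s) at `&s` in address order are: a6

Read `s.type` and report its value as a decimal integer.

4

[0]=0xa6 (little-endian) → word 0xa6
err [0+:2] = (word>>0) & 0x3 = 2
mode [2+:1] = (word>>2) & 0x1 = 1
type [3+:3] = (word>>3) & 0x7 = 4  ←
rsvd [6+:1] = (word>>6) & 0x1 = 0
tag [7+:1] = (word>>7) & 0x1 = 1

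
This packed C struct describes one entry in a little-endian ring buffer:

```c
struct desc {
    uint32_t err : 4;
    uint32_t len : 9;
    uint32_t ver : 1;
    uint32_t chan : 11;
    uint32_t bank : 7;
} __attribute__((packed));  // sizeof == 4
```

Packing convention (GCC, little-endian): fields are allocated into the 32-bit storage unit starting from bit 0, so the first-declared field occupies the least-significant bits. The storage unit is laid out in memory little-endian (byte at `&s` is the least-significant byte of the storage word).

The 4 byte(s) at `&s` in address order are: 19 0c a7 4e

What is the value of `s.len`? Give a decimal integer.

193

[0]=0x19 [1]=0x0c [2]=0xa7 [3]=0x4e (little-endian) → word 0x4ea70c19
err [0+:4] = (word>>0) & 0xf = 9
len [4+:9] = (word>>4) & 0x1ff = 193  ←
ver [13+:1] = (word>>13) & 0x1 = 0
chan [14+:11] = (word>>14) & 0x7ff = 668
bank [25+:7] = (word>>25) & 0x7f = 39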